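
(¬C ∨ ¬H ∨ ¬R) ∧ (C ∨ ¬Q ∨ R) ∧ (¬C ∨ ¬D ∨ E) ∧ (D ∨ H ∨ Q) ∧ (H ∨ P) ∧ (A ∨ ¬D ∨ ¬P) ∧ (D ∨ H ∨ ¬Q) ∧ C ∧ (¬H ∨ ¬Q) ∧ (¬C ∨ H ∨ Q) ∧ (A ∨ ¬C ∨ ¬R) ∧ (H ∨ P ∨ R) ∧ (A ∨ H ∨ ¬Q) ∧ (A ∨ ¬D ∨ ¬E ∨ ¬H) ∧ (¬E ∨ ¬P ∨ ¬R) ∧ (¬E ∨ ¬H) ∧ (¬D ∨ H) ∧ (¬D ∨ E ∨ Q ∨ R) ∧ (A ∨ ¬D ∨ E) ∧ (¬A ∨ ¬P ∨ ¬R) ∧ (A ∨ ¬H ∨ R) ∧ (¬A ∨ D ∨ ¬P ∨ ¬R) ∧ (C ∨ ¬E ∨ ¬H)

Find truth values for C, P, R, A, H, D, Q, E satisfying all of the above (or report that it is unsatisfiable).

C = True, P = True, R = False, A = True, H = True, D = False, Q = False, E = False

Unit clause (C) forces C = True.
Set P = True.
Try R = True:
  (¬C ∨ ¬H ∨ ¬R) forces H = False.
  (¬C ∨ H ∨ Q) forces Q = True.
  (D ∨ H ∨ ¬Q) forces D = True.
  clause (¬D ∨ H) is falsified — backtrack.
So R = False.
Try A = False:
  (A ∨ ¬D ∨ ¬P) forces D = False.
  (A ∨ ¬H ∨ R) forces H = False.
  (D ∨ H ∨ Q) forces Q = True.
  clause (D ∨ H ∨ ¬Q) is falsified — backtrack.
So A = True.
Try H = False:
  (¬C ∨ H ∨ Q) forces Q = True.
  (D ∨ H ∨ ¬Q) forces D = True.
  clause (¬D ∨ H) is falsified — backtrack.
So H = True.
  then (¬H ∨ ¬Q) forces Q = False.
  then (¬E ∨ ¬H) forces E = False.
  then (¬D ∨ E ∨ Q ∨ R) forces D = False.
All clauses satisfied.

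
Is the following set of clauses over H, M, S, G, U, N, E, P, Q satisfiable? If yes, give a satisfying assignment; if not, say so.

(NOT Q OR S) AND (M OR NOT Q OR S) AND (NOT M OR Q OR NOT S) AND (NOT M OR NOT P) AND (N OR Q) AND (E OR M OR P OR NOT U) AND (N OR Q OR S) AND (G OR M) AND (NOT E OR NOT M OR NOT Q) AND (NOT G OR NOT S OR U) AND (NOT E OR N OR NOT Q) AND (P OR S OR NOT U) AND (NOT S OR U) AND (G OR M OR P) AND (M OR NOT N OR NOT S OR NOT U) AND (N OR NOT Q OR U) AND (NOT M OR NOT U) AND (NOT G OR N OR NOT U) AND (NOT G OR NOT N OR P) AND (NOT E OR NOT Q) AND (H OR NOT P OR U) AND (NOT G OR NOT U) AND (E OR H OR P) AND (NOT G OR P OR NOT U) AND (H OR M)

Set H = True.
Set M = False.
  then (G OR M) forces G = True.
  then (NOT G OR NOT U) forces U = False.
  then (NOT G OR NOT S OR U) forces S = False.
  then (NOT Q OR S) forces Q = False.
  then (N OR Q) forces N = True.
  then (NOT G OR NOT N OR P) forces P = True.
Set E = False.
All clauses satisfied.

H: True, M: False, S: False, G: True, U: False, N: True, E: False, P: True, Q: False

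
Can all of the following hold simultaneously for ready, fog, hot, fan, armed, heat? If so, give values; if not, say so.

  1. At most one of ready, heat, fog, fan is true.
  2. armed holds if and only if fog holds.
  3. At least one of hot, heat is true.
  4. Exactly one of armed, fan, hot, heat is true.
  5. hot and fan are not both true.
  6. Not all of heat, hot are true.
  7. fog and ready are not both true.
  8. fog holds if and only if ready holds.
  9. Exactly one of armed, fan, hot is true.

ready = False, fog = False, hot = True, fan = False, armed = False, heat = False

  (1) {ready, heat, fog, fan}: 0 true — at most one ✓
  (2) armed=F, fog=F — same ✓
  (3) {hot, heat}: 1 true — at least one ✓
  (4) {armed, fan, hot, heat}: 1 true — exactly one ✓
  (5) hot=T, fan=F — not both ✓
  (6) {heat, hot}: 1/2 true — not all ✓
  (7) fog=F, ready=F — not both ✓
  (8) fog=F, ready=F — same ✓
  (9) {armed, fan, hot}: 1 true — exactly one ✓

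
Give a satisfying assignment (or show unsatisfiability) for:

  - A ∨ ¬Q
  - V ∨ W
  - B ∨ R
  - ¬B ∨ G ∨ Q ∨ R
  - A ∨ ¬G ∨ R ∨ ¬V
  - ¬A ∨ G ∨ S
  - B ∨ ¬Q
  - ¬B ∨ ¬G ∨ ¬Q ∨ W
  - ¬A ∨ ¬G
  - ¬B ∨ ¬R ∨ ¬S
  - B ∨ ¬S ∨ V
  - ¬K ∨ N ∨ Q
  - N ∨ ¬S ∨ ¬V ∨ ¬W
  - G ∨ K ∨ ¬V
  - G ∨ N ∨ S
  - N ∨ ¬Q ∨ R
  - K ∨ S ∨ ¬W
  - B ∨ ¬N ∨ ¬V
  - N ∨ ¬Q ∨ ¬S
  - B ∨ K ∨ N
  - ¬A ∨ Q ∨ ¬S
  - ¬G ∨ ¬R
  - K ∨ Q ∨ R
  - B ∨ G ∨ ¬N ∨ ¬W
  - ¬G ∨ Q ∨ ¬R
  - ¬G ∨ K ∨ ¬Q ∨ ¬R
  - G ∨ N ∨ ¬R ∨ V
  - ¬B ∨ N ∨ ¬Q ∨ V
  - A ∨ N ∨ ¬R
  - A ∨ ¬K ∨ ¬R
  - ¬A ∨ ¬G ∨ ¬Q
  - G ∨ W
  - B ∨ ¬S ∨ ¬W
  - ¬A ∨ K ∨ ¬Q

N = True, A = False, S = True, W = True, V = False, K = True, B = True, R = False, Q = False, G = True

Set N = True.
Set A = False.
  then (A ∨ ¬Q) forces Q = False.
Set S = True.
Try W = False:
  (V ∨ W) forces V = True.
  (B ∨ ¬N ∨ ¬V) forces B = True.
  (¬B ∨ ¬R ∨ ¬S) forces R = False.
  (¬B ∨ G ∨ Q ∨ R) forces G = True.
  clause (A ∨ ¬G ∨ R ∨ ¬V) is falsified — backtrack.
So W = True.
  then (B ∨ ¬S ∨ ¬W) forces B = True.
  then (¬B ∨ ¬R ∨ ¬S) forces R = False.
  then (K ∨ Q ∨ R) forces K = True.
  then (¬B ∨ G ∨ Q ∨ R) forces G = True.
  then (A ∨ ¬G ∨ R ∨ ¬V) forces V = False.
All clauses satisfied.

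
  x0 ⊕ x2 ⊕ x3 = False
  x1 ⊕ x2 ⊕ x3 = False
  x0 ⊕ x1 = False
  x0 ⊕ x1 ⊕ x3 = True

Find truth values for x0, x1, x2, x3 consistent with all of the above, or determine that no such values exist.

x0 = False, x1 = False, x2 = True, x3 = True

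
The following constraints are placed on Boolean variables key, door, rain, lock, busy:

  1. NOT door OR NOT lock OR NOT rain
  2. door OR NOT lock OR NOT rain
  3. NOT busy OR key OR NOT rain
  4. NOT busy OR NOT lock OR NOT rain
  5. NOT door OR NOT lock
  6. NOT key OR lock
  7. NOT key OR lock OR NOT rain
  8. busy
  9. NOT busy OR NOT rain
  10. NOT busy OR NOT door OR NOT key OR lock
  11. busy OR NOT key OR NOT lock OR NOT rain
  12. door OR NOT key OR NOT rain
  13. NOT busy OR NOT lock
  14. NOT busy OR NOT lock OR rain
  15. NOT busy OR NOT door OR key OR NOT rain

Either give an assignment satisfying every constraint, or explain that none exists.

Unit clause (busy) forces busy = True.
In (NOT busy OR NOT rain) only NOT rain is left, so rain = False.
In (NOT busy OR NOT lock) only NOT lock is left, so lock = False.
In (NOT key OR lock) only NOT key is left, so key = False.
Set door = False.
All clauses satisfied.

key: False, door: False, rain: False, lock: False, busy: True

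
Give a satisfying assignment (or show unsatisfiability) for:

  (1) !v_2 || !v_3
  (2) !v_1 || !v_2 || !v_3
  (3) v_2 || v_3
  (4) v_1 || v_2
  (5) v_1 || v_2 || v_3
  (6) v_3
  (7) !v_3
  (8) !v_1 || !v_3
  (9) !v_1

The formula is unsatisfiable.

Case v_3 = True:
  Clause (!v_3) is falsified — contradiction.
Case v_3 = False:
  Clause (v_3) is falsified — contradiction.
Both cases fail, so the formula is unsatisfiable.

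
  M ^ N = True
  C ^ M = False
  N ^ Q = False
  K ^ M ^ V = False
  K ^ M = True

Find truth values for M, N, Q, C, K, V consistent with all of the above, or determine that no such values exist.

M: True; N: False; Q: False; C: True; K: False; V: True

M ^ N = T ^ F = True ✓
C ^ M = T ^ T = False ✓
N ^ Q = F ^ F = False ✓
K ^ M ^ V = F ^ T ^ T = False ✓
K ^ M = F ^ T = True ✓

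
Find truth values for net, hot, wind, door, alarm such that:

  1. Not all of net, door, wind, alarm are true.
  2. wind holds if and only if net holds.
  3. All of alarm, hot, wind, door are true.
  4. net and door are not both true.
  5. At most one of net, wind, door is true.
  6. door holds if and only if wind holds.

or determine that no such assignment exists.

Case wind = True:
  (2) with wind=T forces net = True.
  Constraint (5) is violated (net=T, wind=T) — contradiction.
Case wind = False:
  Constraint (3) is violated (wind=F) — contradiction.
Both cases fail — unsatisfiable.

No satisfying assignment exists.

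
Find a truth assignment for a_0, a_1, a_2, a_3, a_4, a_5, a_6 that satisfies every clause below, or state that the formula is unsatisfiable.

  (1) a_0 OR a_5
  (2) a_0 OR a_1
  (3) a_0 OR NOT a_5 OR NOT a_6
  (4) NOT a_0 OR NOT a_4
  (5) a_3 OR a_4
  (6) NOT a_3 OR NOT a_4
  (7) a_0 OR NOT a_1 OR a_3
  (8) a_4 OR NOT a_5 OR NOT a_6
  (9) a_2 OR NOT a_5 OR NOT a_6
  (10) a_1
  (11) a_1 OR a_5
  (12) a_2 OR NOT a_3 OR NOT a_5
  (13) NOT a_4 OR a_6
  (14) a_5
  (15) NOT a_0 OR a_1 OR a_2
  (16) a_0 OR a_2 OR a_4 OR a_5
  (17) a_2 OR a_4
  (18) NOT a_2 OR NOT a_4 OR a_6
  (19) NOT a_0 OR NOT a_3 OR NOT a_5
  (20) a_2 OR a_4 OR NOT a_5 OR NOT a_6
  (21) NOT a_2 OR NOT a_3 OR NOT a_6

a_0 = False, a_1 = True, a_2 = True, a_3 = True, a_4 = False, a_5 = True, a_6 = False

Unit clause (a_1) forces a_1 = True.
Unit clause (a_5) forces a_5 = True.
Set a_0 = False.
  then (a_0 OR NOT a_5 OR NOT a_6) forces a_6 = False.
  then (a_0 OR NOT a_1 OR a_3) forces a_3 = True.
  then (a_2 OR NOT a_3 OR NOT a_5) forces a_2 = True.
  then (NOT a_4 OR a_6) forces a_4 = False.
All clauses satisfied.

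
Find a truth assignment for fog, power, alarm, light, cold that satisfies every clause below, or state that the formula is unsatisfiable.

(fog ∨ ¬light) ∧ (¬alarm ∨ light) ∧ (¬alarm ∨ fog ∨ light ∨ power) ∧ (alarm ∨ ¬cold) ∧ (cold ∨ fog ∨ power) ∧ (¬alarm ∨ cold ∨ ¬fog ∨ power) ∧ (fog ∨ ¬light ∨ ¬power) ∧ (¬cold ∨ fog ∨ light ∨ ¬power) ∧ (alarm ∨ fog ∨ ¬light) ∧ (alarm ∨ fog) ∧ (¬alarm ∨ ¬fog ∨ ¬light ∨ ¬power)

Try fog = False:
  (fog ∨ ¬light) forces light = False.
  (¬alarm ∨ light) forces alarm = False.
  clause (alarm ∨ fog) is falsified — backtrack.
So fog = True.
Set power = False.
Set alarm = False.
  then (alarm ∨ ¬cold) forces cold = False.
Set light = False.
All clauses satisfied.

fog = True, power = False, alarm = False, light = False, cold = False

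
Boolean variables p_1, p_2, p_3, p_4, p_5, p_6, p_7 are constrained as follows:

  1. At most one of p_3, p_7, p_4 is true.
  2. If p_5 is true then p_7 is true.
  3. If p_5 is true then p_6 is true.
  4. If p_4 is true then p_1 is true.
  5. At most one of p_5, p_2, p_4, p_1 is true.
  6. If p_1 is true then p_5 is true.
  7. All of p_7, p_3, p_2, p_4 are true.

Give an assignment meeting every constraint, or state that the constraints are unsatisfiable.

Case p_3 = True:
  (1) with p_3=T forces p_7 = False.
  Constraint (7) is violated (p_7=F) — contradiction.
Case p_3 = False:
  Constraint (7) is violated (p_3=F) — contradiction.
Both cases fail — unsatisfiable.

UNSATISFIABLE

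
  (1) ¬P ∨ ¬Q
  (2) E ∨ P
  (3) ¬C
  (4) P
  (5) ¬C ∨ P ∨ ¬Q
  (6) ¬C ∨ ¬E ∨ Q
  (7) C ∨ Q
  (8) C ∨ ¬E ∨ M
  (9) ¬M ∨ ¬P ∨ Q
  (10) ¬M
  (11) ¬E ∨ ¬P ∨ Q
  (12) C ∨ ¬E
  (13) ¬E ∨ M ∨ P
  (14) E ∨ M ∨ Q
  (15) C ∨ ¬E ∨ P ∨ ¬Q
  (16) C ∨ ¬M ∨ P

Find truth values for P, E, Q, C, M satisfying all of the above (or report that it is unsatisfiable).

No satisfying assignment exists.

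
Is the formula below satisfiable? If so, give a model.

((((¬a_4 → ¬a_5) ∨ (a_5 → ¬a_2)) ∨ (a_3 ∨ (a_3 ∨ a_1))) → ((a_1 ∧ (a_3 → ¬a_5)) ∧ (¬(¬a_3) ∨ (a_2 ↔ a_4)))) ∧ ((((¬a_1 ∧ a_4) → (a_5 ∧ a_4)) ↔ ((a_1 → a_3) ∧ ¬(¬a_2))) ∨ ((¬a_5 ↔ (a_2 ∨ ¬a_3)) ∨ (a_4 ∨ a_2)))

a_1=T; a_2=T; a_3=T; a_4=T; a_5=F

  (((¬a_4 → ¬a_5) ∨ (a_5 → ¬a_2)) ∨ (a_3 ∨ (a_3 ∨ a_1))) → ((a_1 ∧ (a_3 → ¬a_5)) ∧ (¬(¬a_3) ∨ (a_2 ↔ a_4))) = True
    ((¬a_4 → ¬a_5) ∨ (a_5 → ¬a_2)) ∨ (a_3 ∨ (a_3 ∨ a_1)) = True
      (¬a_4 → ¬a_5) ∨ (a_5 → ¬a_2) = True
        ¬a_4 → ¬a_5 = True
          ¬a_4 = False
          ¬a_5 = True
        a_5 → ¬a_2 = True
          ¬a_2 = False
      a_3 ∨ (a_3 ∨ a_1) = True
        a_3 ∨ a_1 = True
    (a_1 ∧ (a_3 → ¬a_5)) ∧ (¬(¬a_3) ∨ (a_2 ↔ a_4)) = True
      a_1 ∧ (a_3 → ¬a_5) = True
        a_3 → ¬a_5 = True
          ¬a_5 = True
      ¬(¬a_3) ∨ (a_2 ↔ a_4) = True
        ¬(¬a_3) = True
          ¬a_3 = False
        a_2 ↔ a_4 = True
  (((¬a_1 ∧ a_4) → (a_5 ∧ a_4)) ↔ ((a_1 → a_3) ∧ ¬(¬a_2))) ∨ ((¬a_5 ↔ (a_2 ∨ ¬a_3)) ∨ (a_4 ∨ a_2)) = True
    ((¬a_1 ∧ a_4) → (a_5 ∧ a_4)) ↔ ((a_1 → a_3) ∧ ¬(¬a_2)) = True
      (¬a_1 ∧ a_4) → (a_5 ∧ a_4) = True
        ¬a_1 ∧ a_4 = False
          ¬a_1 = False
        a_5 ∧ a_4 = False
      (a_1 → a_3) ∧ ¬(¬a_2) = True
        a_1 → a_3 = True
        ¬(¬a_2) = True
          ¬a_2 = False
    (¬a_5 ↔ (a_2 ∨ ¬a_3)) ∨ (a_4 ∨ a_2) = True
      ¬a_5 ↔ (a_2 ∨ ¬a_3) = True
        ¬a_5 = True
        a_2 ∨ ¬a_3 = True
          ¬a_3 = False
      a_4 ∨ a_2 = True
Both conjuncts True, so the formula holds.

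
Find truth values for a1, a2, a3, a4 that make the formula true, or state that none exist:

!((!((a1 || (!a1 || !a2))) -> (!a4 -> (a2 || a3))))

No satisfying assignment exists.

Case a1 = True: the formula becomes !((False -> (!a4 -> (a2 || a3)))) = False.
Case a1 = False: the formula becomes !((False -> (!a4 -> (a2 || a3)))) = False.
Both cases fail — unsatisfiable.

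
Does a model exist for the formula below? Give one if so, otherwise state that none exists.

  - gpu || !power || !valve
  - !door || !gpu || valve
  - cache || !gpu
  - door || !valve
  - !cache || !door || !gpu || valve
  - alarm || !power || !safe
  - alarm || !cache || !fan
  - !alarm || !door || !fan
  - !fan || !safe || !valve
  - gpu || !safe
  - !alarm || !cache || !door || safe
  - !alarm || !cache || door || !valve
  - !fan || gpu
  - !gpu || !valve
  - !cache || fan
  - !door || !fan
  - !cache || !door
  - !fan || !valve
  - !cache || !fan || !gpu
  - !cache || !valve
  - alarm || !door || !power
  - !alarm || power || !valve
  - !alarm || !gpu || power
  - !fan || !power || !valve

safe = False, gpu = False, valve = True, alarm = False, cache = False, fan = False, power = False, door = True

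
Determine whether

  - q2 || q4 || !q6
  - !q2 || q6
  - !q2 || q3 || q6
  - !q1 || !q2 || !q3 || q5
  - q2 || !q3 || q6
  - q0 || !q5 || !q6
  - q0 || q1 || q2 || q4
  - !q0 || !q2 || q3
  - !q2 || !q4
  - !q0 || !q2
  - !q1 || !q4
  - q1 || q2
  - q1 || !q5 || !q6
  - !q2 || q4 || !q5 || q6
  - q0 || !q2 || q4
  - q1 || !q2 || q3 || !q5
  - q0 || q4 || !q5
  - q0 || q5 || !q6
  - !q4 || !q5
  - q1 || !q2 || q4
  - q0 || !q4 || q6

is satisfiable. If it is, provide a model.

q0 = True, q1 = True, q2 = False, q3 = False, q4 = False, q5 = True, q6 = False

Set q0 = True.
  then (!q0 || !q2) forces q2 = False.
  then (q1 || q2) forces q1 = True.
  then (!q1 || !q4) forces q4 = False.
  then (q2 || q4 || !q6) forces q6 = False.
  then (q2 || !q3 || q6) forces q3 = False.
Set q5 = True.
All clauses satisfied.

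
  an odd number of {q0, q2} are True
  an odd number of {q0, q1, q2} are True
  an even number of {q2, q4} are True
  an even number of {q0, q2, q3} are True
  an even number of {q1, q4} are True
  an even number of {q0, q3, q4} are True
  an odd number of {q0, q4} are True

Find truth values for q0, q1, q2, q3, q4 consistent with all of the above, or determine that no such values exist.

q0: True, q1: False, q2: False, q3: True, q4: False

{q0, q2}: 1 true → odd ✓
{q0, q1, q2}: 1 true → odd ✓
{q2, q4}: 0 true → even ✓
{q0, q2, q3}: 2 true → even ✓
{q1, q4}: 0 true → even ✓
{q0, q3, q4}: 2 true → even ✓
{q0, q4}: 1 true → odd ✓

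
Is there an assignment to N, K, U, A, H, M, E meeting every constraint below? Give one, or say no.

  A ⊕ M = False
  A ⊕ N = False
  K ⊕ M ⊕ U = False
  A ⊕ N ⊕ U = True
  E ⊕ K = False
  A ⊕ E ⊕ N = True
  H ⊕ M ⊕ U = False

N = False; K = True; U = True; A = False; H = True; M = False; E = True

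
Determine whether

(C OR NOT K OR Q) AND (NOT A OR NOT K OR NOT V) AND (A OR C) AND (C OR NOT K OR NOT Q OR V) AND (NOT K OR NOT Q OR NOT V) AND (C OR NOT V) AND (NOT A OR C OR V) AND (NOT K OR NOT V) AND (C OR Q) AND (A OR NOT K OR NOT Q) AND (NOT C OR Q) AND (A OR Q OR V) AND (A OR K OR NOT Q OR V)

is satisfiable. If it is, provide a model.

Set A = False.
  then (A OR C) forces C = True.
  then (NOT C OR Q) forces Q = True.
  then (A OR NOT K OR NOT Q) forces K = False.
  then (A OR K OR NOT Q OR V) forces V = True.
All clauses satisfied.

A=F, C=T, Q=T, V=T, K=F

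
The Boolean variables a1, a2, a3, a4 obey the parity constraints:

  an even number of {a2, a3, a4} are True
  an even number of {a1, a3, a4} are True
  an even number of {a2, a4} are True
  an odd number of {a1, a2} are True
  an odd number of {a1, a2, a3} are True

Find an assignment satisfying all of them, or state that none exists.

Adding constraints 1, 2, 4 mod 2: every variable appears an even number of times on the left, so the left side is 0.
But the right sides sum to 1 (mod 2). 0 ≠ 1 — the system is inconsistent.

UNSATISFIABLE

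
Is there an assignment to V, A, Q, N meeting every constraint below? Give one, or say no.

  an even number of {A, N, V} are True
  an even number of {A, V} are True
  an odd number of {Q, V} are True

V = False, A = False, Q = True, N = False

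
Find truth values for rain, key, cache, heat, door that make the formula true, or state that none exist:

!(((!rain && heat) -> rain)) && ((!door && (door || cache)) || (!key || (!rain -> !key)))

rain = False, key = False, cache = False, heat = True, door = False

  !(((!rain && heat) -> rain)) = True
    (!rain && heat) -> rain = False
      !rain && heat = True
        !rain = True
  (!door && (door || cache)) || (!key || (!rain -> !key)) = True
    !door && (door || cache) = False
      !door = True
      door || cache = False
    !key || (!rain -> !key) = True
      !key = True
      !rain -> !key = True
        !rain = True
        !key = True
Both conjuncts True, so the formula holds.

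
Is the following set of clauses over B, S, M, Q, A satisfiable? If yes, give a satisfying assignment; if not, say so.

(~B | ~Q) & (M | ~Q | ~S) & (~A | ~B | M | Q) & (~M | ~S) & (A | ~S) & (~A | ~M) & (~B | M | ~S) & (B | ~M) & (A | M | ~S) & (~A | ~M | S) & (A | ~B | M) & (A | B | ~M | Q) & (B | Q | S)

B=T, S=F, M=T, Q=F, A=F

Set B = True.
  then (~B | ~Q) forces Q = False.
Try S = True:
  (~M | ~S) forces M = False.
  clause (~B | M | ~S) is falsified — backtrack.
So S = False.
Try M = False:
  (~A | ~B | M | Q) forces A = False.
  clause (A | ~B | M) is falsified — backtrack.
So M = True.
  then (~A | ~M) forces A = False.
All clauses satisfied.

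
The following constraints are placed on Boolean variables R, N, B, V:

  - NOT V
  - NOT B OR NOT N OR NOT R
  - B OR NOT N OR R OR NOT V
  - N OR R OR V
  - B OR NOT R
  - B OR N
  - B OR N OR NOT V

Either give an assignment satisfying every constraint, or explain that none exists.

R=T; N=F; B=T; V=F

Unit clause (NOT V) forces V = False.
Set R = True.
  then (B OR NOT R) forces B = True.
  then (NOT B OR NOT N OR NOT R) forces N = False.
Check each clause:
  (NOT V): NOT V holds.
  (NOT B OR NOT N OR NOT R): NOT N holds.
  (B OR NOT N OR R OR NOT V): B holds.
  (N OR R OR V): R holds.
  (B OR NOT R): B holds.
  (B OR N): B holds.
  (B OR N OR NOT V): B holds.
All clauses satisfied.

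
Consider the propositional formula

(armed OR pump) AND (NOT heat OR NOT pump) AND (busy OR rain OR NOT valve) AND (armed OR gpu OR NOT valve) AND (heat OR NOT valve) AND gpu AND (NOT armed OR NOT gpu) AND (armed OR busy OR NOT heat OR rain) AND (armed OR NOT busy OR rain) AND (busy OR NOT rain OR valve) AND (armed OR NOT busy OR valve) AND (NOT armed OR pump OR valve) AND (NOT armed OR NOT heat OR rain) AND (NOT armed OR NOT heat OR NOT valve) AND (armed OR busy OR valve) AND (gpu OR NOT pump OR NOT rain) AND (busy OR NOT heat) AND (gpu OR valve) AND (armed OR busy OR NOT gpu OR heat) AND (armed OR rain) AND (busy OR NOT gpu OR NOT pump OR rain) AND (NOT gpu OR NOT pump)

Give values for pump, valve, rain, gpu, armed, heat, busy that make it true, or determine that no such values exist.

Unsatisfiable

Case gpu = True:
  (NOT armed OR NOT gpu) forces armed = False.
  (armed OR pump) forces pump = True.
  Clause (NOT gpu OR NOT pump) is falsified — contradiction.
Case gpu = False:
  Clause (gpu) is falsified — contradiction.
Both cases fail, so the formula is unsatisfiable.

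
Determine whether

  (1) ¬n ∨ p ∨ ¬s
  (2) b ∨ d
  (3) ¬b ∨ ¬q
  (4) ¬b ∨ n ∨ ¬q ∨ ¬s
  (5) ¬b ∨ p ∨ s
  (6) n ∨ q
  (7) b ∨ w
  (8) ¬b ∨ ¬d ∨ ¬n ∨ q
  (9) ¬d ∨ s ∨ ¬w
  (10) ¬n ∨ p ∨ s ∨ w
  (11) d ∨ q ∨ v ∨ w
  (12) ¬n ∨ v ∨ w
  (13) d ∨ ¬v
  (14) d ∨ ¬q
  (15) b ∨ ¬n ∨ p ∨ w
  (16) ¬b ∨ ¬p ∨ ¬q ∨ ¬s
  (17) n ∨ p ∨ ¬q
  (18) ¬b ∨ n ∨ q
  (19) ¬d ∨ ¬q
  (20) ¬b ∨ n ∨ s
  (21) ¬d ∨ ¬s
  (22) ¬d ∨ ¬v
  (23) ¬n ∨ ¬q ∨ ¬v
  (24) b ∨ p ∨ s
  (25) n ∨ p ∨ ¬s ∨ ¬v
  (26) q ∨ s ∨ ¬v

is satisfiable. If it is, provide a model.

Set q = False.
  then (n ∨ q) forces n = True.
Try p = False:
  (¬n ∨ p ∨ ¬s) forces s = False.
  (¬b ∨ p ∨ s) forces b = False.
  clause (b ∨ p ∨ s) is falsified — backtrack.
So p = True.
Set s = False.
  then (q ∨ s ∨ ¬v) forces v = False.
  then (¬n ∨ v ∨ w) forces w = True.
  then (¬d ∨ s ∨ ¬w) forces d = False.
  then (b ∨ d) forces b = True.
All clauses satisfied.

q=F, p=T, n=T, s=F, w=T, d=F, b=T, v=F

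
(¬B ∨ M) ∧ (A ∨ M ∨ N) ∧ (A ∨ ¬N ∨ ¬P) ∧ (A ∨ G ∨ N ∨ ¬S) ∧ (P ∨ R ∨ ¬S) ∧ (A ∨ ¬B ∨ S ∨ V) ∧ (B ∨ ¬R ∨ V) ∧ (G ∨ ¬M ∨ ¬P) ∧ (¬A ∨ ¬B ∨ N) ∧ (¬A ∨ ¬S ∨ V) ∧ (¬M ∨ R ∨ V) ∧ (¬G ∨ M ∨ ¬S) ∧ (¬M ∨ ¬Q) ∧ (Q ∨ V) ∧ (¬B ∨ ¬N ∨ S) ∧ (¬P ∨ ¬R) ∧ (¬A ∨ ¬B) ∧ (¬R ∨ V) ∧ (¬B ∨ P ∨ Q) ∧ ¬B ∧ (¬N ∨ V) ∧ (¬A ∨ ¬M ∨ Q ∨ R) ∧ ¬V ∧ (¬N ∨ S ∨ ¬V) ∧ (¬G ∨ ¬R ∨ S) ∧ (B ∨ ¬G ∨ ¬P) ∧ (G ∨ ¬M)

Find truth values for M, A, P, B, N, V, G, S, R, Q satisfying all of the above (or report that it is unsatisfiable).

Unit clause (¬B) forces B = False.
Unit clause (¬V) forces V = False.
In (B ∨ ¬R ∨ V) only ¬R is left, so R = False.
In (¬M ∨ R ∨ V) only ¬M is left, so M = False.
In (Q ∨ V) only Q is left, so Q = True.
In (¬N ∨ V) only ¬N is left, so N = False.
In (A ∨ M ∨ N) only A is left, so A = True.
In (¬A ∨ ¬S ∨ V) only ¬S is left, so S = False.
Set P = True.
  then (B ∨ ¬G ∨ ¬P) forces G = False.
All clauses satisfied.

M=F, A=T, P=T, B=F, N=F, V=F, G=F, S=F, R=F, Q=T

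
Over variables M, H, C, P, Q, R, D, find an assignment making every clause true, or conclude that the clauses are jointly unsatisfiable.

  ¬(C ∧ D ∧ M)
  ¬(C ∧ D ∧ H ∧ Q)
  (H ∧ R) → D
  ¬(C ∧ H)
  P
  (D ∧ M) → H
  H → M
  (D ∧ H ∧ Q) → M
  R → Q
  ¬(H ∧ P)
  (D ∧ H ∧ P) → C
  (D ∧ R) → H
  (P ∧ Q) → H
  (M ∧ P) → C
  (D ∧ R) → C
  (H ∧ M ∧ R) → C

Unit clause (P) forces P = True.
In (¬H ∨ ¬P) only ¬H is left, so H = False.
In (H ∨ ¬P ∨ ¬Q) only ¬Q is left, so Q = False.
In (Q ∨ ¬R) only ¬R is left, so R = False.
Set M = False.
Set C = True.
Set D = False.
All clauses satisfied.

M: False, H: False, C: True, P: True, Q: False, R: False, D: False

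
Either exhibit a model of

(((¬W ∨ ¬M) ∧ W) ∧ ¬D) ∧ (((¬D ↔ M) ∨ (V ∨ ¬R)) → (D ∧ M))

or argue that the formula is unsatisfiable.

M: False, D: False, W: True, V: False, R: True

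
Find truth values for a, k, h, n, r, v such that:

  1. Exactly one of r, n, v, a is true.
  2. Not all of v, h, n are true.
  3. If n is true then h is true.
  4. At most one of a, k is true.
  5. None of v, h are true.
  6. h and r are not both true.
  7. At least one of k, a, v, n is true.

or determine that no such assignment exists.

a = True; k = False; h = False; n = False; r = False; v = False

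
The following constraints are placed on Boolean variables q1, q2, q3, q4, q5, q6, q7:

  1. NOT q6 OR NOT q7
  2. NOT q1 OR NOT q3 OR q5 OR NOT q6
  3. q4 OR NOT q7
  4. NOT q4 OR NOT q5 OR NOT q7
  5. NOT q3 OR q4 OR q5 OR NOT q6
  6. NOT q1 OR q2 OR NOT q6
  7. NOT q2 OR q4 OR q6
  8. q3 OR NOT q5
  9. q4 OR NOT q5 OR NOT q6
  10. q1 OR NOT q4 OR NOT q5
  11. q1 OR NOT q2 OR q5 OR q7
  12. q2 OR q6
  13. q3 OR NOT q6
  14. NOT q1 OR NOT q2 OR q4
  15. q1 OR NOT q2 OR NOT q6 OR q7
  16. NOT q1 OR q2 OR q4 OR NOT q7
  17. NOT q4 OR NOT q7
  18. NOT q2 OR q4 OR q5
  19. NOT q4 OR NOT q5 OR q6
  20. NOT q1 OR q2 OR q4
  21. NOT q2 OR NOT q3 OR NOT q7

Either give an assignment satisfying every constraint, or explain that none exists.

Set q1 = True.
Try q2 = False:
  (NOT q1 OR q2 OR NOT q6) forces q6 = False.
  clause (q2 OR q6) is falsified — backtrack.
So q2 = True.
  then (NOT q1 OR NOT q2 OR q4) forces q4 = True.
  then (NOT q4 OR NOT q7) forces q7 = False.
Set q3 = False.
  then (q3 OR NOT q5) forces q5 = False.
  then (q3 OR NOT q6) forces q6 = False.
All clauses satisfied.

q1=T, q2=T, q3=F, q4=T, q5=F, q6=F, q7=F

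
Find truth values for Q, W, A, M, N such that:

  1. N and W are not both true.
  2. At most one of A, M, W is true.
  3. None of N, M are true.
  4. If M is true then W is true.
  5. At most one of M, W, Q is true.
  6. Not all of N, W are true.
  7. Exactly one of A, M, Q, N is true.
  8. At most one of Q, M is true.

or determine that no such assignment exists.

Q: False, W: False, A: True, M: False, N: False

  (1) N=F, W=F — not both ✓
  (2) {A, M, W}: 1 true — at most one ✓
  (3) {N, M}: 0 true — none ✓
  (4) M=F ⇒ W: vacuous ✓
  (5) {M, W, Q}: 0 true — at most one ✓
  (6) {N, W}: 0/2 true — not all ✓
  (7) {A, M, Q, N}: 1 true — exactly one ✓
  (8) {Q, M}: 0 true — at most one ✓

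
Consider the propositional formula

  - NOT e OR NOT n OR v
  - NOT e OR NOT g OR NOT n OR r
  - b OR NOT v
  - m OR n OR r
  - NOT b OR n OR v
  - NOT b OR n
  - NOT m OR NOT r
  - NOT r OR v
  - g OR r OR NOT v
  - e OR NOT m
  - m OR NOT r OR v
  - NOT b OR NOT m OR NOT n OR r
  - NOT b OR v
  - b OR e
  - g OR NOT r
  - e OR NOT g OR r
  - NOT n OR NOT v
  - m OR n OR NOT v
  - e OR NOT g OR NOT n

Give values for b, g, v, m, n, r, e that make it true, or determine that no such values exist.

Try b = True:
  (NOT b OR n) forces n = True.
  (NOT b OR v) forces v = True.
  clause (NOT n OR NOT v) is falsified — backtrack.
So b = False.
  then (b OR NOT v) forces v = False.
  then (NOT r OR v) forces r = False.
  then (b OR e) forces e = True.
  then (NOT e OR NOT n OR v) forces n = False.
  then (m OR n OR r) forces m = True.
Set g = False.
All clauses satisfied.

b: False; g: False; v: False; m: True; n: False; r: False; e: True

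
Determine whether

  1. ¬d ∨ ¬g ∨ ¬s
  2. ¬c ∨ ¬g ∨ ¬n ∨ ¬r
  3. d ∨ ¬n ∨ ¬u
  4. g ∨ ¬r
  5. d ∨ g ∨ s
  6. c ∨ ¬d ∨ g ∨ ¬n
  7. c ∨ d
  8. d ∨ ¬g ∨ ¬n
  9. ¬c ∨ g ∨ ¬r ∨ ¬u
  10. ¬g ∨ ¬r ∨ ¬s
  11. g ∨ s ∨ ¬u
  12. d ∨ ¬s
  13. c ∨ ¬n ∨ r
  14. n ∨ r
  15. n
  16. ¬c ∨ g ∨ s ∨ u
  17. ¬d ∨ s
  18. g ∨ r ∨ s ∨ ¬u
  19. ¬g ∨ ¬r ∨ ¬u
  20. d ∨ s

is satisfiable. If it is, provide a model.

Unit clause (n) forces n = True.
Set u = True.
  then (d ∨ ¬n ∨ ¬u) forces d = True.
  then (¬d ∨ s) forces s = True.
  then (¬d ∨ ¬g ∨ ¬s) forces g = False.
  then (g ∨ ¬r) forces r = False.
  then (c ∨ ¬d ∨ g ∨ ¬n) forces c = True.
All clauses satisfied.

u=T, n=T, g=F, r=F, d=T, c=T, s=T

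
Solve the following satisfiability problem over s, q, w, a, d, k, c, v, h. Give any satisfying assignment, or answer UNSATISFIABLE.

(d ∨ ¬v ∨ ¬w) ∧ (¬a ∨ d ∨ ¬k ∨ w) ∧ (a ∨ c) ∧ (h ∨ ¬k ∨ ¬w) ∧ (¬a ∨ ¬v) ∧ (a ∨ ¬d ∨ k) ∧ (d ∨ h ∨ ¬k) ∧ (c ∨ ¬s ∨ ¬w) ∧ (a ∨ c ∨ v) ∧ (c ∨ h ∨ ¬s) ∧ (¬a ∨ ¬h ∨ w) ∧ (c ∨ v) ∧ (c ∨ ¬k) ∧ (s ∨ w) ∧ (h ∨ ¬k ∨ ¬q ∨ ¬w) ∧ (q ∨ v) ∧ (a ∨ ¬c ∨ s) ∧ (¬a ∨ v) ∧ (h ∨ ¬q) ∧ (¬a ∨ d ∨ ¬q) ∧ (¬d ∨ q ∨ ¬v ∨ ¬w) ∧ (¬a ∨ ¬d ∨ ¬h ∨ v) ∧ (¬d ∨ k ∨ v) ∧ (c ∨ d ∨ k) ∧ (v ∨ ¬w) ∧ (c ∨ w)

s = True, q = False, w = False, a = False, d = True, k = True, c = True, v = True, h = False

Set s = True.
Set q = False.
  then (q ∨ v) forces v = True.
  then (¬a ∨ ¬v) forces a = False.
  then (a ∨ c) forces c = True.
Set w = False.
Set d = True.
  then (a ∨ ¬d ∨ k) forces k = True.
Set h = False.
All clauses satisfied.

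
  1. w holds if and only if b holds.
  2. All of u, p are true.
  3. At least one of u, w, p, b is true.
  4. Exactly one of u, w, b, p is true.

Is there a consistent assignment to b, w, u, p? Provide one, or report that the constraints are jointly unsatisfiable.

No satisfying assignment exists.

Case u = True:
  (2) forces p = True.
  Constraint (4) is violated (u=T, p=T) — contradiction.
Case u = False:
  Constraint (2) is violated (u=F) — contradiction.
Both cases fail — unsatisfiable.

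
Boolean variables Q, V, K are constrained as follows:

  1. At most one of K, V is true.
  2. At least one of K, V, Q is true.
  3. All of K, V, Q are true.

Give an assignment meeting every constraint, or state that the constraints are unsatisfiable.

The formula is unsatisfiable.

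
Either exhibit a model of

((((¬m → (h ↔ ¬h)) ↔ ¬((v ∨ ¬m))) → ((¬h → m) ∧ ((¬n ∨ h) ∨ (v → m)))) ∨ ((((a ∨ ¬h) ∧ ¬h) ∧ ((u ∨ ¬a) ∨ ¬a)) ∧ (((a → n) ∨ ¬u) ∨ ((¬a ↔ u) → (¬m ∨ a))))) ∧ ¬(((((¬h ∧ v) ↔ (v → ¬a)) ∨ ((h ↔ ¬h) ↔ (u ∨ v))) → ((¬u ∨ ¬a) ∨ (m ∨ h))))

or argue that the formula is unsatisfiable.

No satisfying assignment exists.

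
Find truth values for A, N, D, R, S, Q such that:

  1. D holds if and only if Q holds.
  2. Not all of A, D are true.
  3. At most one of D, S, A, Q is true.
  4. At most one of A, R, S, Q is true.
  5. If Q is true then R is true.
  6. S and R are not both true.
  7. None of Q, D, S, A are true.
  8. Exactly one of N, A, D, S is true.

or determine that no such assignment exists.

A = False, N = True, D = False, R = True, S = False, Q = False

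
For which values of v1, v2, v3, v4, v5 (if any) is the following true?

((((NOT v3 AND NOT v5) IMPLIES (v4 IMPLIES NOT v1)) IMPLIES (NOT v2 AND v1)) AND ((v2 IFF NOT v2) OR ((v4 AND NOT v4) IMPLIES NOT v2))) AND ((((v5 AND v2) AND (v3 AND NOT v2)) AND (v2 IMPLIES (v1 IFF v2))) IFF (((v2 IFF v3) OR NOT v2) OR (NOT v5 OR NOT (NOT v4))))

Case v2 = True: the formula simplifies to (NOT (((NOT v3 AND NOT v5) IMPLIES (v4 IMPLIES NOT v1))) AND NOT ((v4 AND NOT v4))) AND NOT ((v3 OR (NOT v5 OR NOT (NOT v4)))).
  v4 = True: the conjunct NOT ((v3 OR (NOT v5 OR NOT (NOT v4)))) becomes NOT ((v3 OR True)) = False.
  v4 = False: the conjunct NOT (((NOT v3 AND NOT v5) IMPLIES (v4 IMPLIES NOT v1))) becomes NOT (((NOT v3 AND NOT v5) IMPLIES True)) = False.
Case v2 = False: the conjunct (((v5 AND v2) AND (v3 AND NOT v2)) AND (v2 IMPLIES (v1 IFF v2))) IFF (((v2 IFF v3) OR NOT v2) OR (NOT v5 OR NOT (NOT v4))) becomes (False AND True) IFF (True OR (NOT v5 OR NOT (NOT v4))) = False.
Both cases fail — unsatisfiable.

Unsatisfiable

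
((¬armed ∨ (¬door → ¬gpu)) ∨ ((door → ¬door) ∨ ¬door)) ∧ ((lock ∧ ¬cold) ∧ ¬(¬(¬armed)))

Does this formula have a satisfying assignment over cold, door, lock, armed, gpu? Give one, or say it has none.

cold: False; door: True; lock: True; armed: False; gpu: False

  (¬armed ∨ (¬door → ¬gpu)) ∨ ((door → ¬door) ∨ ¬door) = True
    ¬armed ∨ (¬door → ¬gpu) = True
      ¬armed = True
      ¬door → ¬gpu = True
        ¬door = False
        ¬gpu = True
    (door → ¬door) ∨ ¬door = False
      door → ¬door = False
        ¬door = False
      ¬door = False
  (lock ∧ ¬cold) ∧ ¬(¬(¬armed)) = True
    lock ∧ ¬cold = True
      ¬cold = True
    ¬(¬(¬armed)) = True
      ¬(¬armed) = False
        ¬armed = True
Both conjuncts True, so the formula holds.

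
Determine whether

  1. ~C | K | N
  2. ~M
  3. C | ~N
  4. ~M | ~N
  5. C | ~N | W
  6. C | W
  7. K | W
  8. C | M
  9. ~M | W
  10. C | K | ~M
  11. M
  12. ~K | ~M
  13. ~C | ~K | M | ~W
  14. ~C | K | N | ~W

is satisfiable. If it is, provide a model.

No satisfying assignment exists.

Case M = True:
  Clause (~M) is falsified — contradiction.
Case M = False:
  Clause (M) is falsified — contradiction.
Both cases fail, so the formula is unsatisfiable.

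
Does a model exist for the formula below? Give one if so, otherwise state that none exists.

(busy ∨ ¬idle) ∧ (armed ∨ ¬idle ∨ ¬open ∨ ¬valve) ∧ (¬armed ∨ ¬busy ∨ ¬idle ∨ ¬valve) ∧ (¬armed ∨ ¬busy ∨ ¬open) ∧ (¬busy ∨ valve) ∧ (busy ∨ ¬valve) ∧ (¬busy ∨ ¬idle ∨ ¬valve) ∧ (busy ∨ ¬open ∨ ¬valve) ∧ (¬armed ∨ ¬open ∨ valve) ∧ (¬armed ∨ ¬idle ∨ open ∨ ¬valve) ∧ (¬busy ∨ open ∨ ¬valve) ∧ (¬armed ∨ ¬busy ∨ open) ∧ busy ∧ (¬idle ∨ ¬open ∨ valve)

open: True; busy: True; valve: True; armed: False; idle: False

Unit clause (busy) forces busy = True.
In (¬busy ∨ valve) only valve is left, so valve = True.
In (¬busy ∨ ¬idle ∨ ¬valve) only ¬idle is left, so idle = False.
In (¬busy ∨ open ∨ ¬valve) only open is left, so open = True.
In (¬armed ∨ ¬busy ∨ ¬open) only ¬armed is left, so armed = False.
All clauses satisfied.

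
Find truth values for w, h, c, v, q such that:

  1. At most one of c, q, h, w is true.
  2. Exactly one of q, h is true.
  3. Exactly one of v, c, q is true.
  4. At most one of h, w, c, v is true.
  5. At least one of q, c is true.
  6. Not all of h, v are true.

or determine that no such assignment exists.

w: False, h: False, c: False, v: False, q: True

  (1) {c, q, h, w}: 1 true — at most one ✓
  (2) {q, h}: 1 true — exactly one ✓
  (3) {v, c, q}: 1 true — exactly one ✓
  (4) {h, w, c, v}: 0 true — at most one ✓
  (5) {q, c}: 1 true — at least one ✓
  (6) {h, v}: 0/2 true — not all ✓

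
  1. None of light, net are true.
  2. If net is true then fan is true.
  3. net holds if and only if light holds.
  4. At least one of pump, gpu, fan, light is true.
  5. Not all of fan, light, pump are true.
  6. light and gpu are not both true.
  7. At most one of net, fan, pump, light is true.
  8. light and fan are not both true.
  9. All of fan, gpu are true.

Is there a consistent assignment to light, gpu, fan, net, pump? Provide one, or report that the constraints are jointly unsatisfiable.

light: False, gpu: True, fan: True, net: False, pump: False

  (1) {light, net}: 0 true — none ✓
  (2) net=F ⇒ fan: vacuous ✓
  (3) net=F, light=F — same ✓
  (4) {pump, gpu, fan, light}: 2 true — at least one ✓
  (5) {fan, light, pump}: 1/3 true — not all ✓
  (6) light=F, gpu=T — not both ✓
  (7) {net, fan, pump, light}: 1 true — at most one ✓
  (8) light=F, fan=T — not both ✓
  (9) {fan, gpu}: all 2 true ✓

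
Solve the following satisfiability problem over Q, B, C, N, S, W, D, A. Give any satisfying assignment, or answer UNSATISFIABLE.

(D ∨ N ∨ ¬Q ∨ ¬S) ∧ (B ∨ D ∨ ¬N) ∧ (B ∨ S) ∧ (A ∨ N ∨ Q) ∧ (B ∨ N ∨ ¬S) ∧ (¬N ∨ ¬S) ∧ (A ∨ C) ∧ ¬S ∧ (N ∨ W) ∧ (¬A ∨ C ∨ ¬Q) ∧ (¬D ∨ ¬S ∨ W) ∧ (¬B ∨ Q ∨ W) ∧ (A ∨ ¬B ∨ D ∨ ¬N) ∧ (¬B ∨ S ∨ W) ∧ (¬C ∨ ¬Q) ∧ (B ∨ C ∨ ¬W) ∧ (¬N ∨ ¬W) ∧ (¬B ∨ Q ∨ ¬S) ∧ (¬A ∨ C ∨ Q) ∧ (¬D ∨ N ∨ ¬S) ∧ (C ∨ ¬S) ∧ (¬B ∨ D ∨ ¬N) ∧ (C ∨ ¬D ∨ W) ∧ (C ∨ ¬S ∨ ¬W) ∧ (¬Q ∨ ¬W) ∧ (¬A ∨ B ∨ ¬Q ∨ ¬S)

Q: False; B: True; C: True; N: False; S: False; W: True; D: False; A: True

Unit clause (¬S) forces S = False.
In (B ∨ S) only B is left, so B = True.
In (¬B ∨ S ∨ W) only W is left, so W = True.
In (¬N ∨ ¬W) only ¬N is left, so N = False.
In (¬Q ∨ ¬W) only ¬Q is left, so Q = False.
In (A ∨ N ∨ Q) only A is left, so A = True.
In (¬A ∨ C ∨ Q) only C is left, so C = True.
Set D = False.
All clauses satisfied.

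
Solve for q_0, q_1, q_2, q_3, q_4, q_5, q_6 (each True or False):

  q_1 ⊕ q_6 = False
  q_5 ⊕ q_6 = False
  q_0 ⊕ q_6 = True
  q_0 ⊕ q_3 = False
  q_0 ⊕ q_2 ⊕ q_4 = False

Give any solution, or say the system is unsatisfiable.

q_0: False, q_1: True, q_2: False, q_3: False, q_4: False, q_5: True, q_6: True

q_1 ⊕ q_6 = T ⊕ T = False ✓
q_5 ⊕ q_6 = T ⊕ T = False ✓
q_0 ⊕ q_6 = F ⊕ T = True ✓
q_0 ⊕ q_3 = F ⊕ F = False ✓
q_0 ⊕ q_2 ⊕ q_4 = F ⊕ F ⊕ F = False ✓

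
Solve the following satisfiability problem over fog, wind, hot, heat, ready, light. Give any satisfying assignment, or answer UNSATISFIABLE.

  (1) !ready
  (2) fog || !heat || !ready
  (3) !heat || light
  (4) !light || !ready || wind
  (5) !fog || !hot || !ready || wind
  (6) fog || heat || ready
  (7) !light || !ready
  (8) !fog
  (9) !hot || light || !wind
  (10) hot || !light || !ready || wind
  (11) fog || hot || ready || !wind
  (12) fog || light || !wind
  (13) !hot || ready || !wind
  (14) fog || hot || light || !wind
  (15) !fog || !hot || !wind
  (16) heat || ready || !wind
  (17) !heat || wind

Case fog = True:
  Clause (!fog) is falsified — contradiction.
Case fog = False:
  (!ready) forces ready = False.
  (fog || heat || ready) forces heat = True.
  (!heat || light) forces light = True.
  (!heat || wind) forces wind = True.
  (fog || hot || ready || !wind) forces hot = True.
  Clause (!hot || ready || !wind) is falsified — contradiction.
Both cases fail, so the formula is unsatisfiable.

Unsatisfiable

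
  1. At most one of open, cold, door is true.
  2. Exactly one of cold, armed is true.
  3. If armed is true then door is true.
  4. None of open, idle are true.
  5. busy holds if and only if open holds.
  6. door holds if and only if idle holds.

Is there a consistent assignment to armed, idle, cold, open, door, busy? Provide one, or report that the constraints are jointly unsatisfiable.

armed: False; idle: False; cold: True; open: False; door: False; busy: False

  (1) {open, cold, door}: 1 true — at most one ✓
  (2) {cold, armed}: 1 true — exactly one ✓
  (3) armed=F ⇒ door: vacuous ✓
  (4) {open, idle}: 0 true — none ✓
  (5) busy=F, open=F — same ✓
  (6) door=F, idle=F — same ✓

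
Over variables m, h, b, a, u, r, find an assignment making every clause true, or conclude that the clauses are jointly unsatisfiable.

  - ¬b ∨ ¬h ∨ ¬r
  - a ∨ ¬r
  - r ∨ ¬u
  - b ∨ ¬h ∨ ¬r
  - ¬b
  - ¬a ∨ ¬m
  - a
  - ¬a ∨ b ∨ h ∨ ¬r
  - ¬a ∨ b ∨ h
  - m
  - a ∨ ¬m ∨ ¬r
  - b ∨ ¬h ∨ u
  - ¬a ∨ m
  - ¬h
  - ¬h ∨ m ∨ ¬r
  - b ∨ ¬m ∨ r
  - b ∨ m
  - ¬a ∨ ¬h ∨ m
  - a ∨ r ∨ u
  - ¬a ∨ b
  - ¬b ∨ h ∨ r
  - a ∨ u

The formula is unsatisfiable.

Case b = True:
  Clause (¬b) is falsified — contradiction.
Case b = False:
  (a) forces a = True.
  Clause (¬a ∨ b) is falsified — contradiction.
Both cases fail, so the formula is unsatisfiable.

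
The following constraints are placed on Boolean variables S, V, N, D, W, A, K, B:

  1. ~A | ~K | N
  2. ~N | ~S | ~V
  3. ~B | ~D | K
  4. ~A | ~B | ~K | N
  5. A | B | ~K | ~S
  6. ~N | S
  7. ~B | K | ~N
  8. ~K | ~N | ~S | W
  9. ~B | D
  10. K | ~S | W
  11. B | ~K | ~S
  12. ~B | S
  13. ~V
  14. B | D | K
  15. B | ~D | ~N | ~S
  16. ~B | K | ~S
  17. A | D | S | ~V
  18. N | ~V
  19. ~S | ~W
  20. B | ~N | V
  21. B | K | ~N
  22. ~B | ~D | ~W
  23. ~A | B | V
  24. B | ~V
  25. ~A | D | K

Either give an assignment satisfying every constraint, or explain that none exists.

Unit clause (~V) forces V = False.
Set S = False.
  then (~N | S) forces N = False.
  then (~B | S) forces B = False.
  then (~A | B | V) forces A = False.
Set D = False.
  then (B | D | K) forces K = True.
Set W = True.
All clauses satisfied.

S=F; V=F; N=F; D=F; W=T; A=F; K=T; B=F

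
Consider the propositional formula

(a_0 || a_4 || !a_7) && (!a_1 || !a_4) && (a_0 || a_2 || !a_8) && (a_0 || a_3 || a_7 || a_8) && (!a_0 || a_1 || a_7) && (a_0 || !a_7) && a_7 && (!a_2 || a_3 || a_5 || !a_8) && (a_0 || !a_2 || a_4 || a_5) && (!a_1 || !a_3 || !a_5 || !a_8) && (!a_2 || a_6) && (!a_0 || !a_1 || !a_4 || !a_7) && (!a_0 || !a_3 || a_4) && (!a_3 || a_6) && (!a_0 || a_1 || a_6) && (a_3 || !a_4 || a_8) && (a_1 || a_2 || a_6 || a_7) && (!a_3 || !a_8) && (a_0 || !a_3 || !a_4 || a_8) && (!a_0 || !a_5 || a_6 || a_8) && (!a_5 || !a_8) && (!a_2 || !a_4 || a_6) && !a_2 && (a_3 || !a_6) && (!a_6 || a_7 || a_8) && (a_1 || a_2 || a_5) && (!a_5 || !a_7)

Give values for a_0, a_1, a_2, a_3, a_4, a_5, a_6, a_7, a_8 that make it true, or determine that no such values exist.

a_0 = True, a_1 = True, a_2 = False, a_3 = False, a_4 = False, a_5 = False, a_6 = False, a_7 = True, a_8 = False

Unit clause (a_7) forces a_7 = True.
Unit clause (!a_2) forces a_2 = False.
In (!a_5 || !a_7) only !a_5 is left, so a_5 = False.
In (a_0 || !a_7) only a_0 is left, so a_0 = True.
In (a_1 || a_2 || a_5) only a_1 is left, so a_1 = True.
In (!a_1 || !a_4) only !a_4 is left, so a_4 = False.
In (!a_0 || !a_3 || a_4) only !a_3 is left, so a_3 = False.
In (a_3 || !a_6) only !a_6 is left, so a_6 = False.
Set a_8 = False.
All clauses satisfied.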